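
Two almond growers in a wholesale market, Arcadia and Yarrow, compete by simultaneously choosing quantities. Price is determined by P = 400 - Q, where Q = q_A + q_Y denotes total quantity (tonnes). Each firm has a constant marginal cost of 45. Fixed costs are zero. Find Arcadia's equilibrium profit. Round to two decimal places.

14002.78

A representative firm's profit is π_i = q_i(400 - Q) - 45q_i.
First-order condition (treating rivals' output as given): 355 - 2q_i - q_j = 0.
By symmetry each firm produces the same amount; substituting q_j = q_i yields q_i = 355/3.
Price P = 400 - 710/3 = 490/3.
Arcadia's profit: (490/3 - 45)·(355/3) = 14002.7778.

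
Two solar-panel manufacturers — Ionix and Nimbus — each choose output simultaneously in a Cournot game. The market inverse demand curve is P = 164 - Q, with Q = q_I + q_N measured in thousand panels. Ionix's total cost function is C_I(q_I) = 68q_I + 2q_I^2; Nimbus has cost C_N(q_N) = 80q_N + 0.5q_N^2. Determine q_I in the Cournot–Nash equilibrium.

12

Ionix's profit: π_I = (164 - Q)q_I - (68q_I + 2q_I²). Setting ∂π_I/∂q_I = 0: 96 - 6q_I - (q_N) = 0.
Nimbus's first-order condition: 84 - 3q_N - (q_I) = 0.
Best responses: q_I = (96 - q_N)/6, q_N = (84 - q_I)/3.
Substituting one into the other gives q_I = 12 and q_N = 24.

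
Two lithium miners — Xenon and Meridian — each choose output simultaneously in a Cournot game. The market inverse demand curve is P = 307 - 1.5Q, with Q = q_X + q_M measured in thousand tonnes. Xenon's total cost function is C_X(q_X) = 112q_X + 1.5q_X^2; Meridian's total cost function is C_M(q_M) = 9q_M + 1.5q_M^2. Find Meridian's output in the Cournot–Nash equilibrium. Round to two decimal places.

Xenon's profit: π_X = (307 - 1.5Q)q_X - (112q_X + (3/2)q_X²). Setting ∂π_X/∂q_X = 0: 195 - 6q_X - (3/2)(q_M) = 0.
Meridian's first-order condition: 298 - 6q_M - (3/2)(q_X) = 0.
Rearranging gives the reaction functions q_X = (195 - (3/2)q_M)/6 and q_M = (298 - (3/2)q_X)/6.
Solving the pair: q_X = 964/45, q_M = 1994/45.

44.31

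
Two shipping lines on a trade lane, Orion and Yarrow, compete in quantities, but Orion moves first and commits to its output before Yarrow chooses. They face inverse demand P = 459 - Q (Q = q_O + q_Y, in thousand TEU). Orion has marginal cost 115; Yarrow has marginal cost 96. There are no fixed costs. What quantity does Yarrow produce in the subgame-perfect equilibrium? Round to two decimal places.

The follower Yarrow best-responds to any q_O: π_Y = (459 - Q)q_Y - 96q_Y.
∂π_Y/∂q_Y = 363 - q_O - 2q_Y = 0 gives the reaction function q_Y = (363 - q_O)/2.
The leader anticipates this reaction. Substituting into P = 459 - Q gives P = 555/2 - (1/2)q_O, so π_O = (555/2 - (1/2)q_O)q_O - 115q_O.
Maximising: ∂π_O/∂q_O = 325/2 - q_O = 0, giving q_O = 325/2.
Then q_Y = (363 - 325/2)/2 = 401/4.

100.25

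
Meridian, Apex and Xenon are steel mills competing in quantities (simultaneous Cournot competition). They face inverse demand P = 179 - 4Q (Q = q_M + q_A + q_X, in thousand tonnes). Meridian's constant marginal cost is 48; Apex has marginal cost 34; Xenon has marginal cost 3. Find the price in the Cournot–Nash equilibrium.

Meridian's profit: π_M = (179 - 4Q)q_M - (48q_M). Setting ∂π_M/∂q_M = 0: 131 - 8q_M - 4(q_A + q_X) = 0.
Apex's profit: π_A = (179 - 4Q)q_A - (34q_A). Setting ∂π_A/∂q_A = 0: 145 - 8q_A - 4(q_M + q_X) = 0.
Xenon's profit: π_X = (179 - 4Q)q_X - (3q_X). Setting ∂π_X/∂q_X = 0: 176 - 8q_X - 4(q_M + q_A) = 0.
Adding the 3 first-order conditions: 452 − 16Q = 0, so Q = 113/4.
Back-substituting: q_M = (131 − 113)/4 = 9/2, q_A = (145 − 113)/4 = 8, q_X = (176 − 113)/4 = 63/4.
Total output Q = 113/4, so price P = 179 - 4·(113/4) = 66.

66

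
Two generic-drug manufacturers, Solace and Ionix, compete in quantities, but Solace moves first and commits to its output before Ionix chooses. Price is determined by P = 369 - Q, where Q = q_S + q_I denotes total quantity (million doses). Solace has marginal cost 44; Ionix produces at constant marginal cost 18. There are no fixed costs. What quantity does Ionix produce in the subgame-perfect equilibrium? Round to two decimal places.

100.75

Solve by backward induction. Given q_S, the follower Ionix maximises π_I = (369 - q_S - q_I)q_I - 18q_I.
Follower FOC: 351 - q_S - 2q_I = 0, so q_I(q_S) = (351 - q_S)/2.
Solace substitutes q_I(q_S) into its own profit: π_S = q_S(369 - q_S - (351 - q_S)/2) - 44q_S = (387/2 - (1/2)q_S)q_S - 44q_S.
Leader FOC: 299/2 - q_S = 0, so q_S = 299/2.
Then q_I = (351 - 299/2)/2 = 403/4.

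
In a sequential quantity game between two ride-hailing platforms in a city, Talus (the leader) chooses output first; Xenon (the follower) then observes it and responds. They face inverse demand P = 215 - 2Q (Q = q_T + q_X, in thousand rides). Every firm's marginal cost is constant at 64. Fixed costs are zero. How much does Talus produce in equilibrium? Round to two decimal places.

37.75

Solve by backward induction. Given q_T, the follower Xenon maximises π_X = (215 - 2q_T - 2q_X)q_X - 64q_X.
∂π_X/∂q_X = 151 - 2q_T - 4q_X = 0 gives the reaction function q_X = (151 - 2q_T)/4.
Talus substitutes q_X(q_T) into its own profit: π_T = q_T(215 - 2q_T - (151 - 2q_T)/2) - 64q_T = (279/2 - q_T)q_T - 64q_T.
Leader FOC: 151/2 - 2q_T = 0, so q_T = 151/4.
Then q_X = (151 - 2·(151/4))/4 = 151/8.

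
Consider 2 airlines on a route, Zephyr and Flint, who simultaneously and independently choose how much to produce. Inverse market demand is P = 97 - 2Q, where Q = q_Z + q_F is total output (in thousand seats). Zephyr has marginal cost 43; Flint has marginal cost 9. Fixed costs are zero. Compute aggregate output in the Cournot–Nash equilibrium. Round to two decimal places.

Zephyr's profit: π_Z = (97 - 2Q)q_Z - (43q_Z). Setting ∂π_Z/∂q_Z = 0: 54 - 4q_Z - 2(q_F) = 0.
Flint's profit: π_F = (97 - 2Q)q_F - (9q_F). Setting ∂π_F/∂q_F = 0: 88 - 4q_F - 2(q_Z) = 0.
Best responses: q_Z = (54 - 2q_F)/4, q_F = (88 - 2q_Z)/4.
Substituting one into the other gives q_Z = 10/3 and q_F = 61/3.
Total output Q = 10/3 + 61/3 = 71/3.

23.67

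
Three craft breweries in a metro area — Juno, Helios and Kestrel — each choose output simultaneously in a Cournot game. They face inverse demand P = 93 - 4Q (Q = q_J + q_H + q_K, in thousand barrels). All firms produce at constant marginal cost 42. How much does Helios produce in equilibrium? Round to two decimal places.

Each firm earns π_i = (93 - 4Q)q_i - 42q_i.
Setting ∂π_i/∂q_i = 0 with rivals' quantities fixed: 51 - 8q_i - 4·Σ_{j≠i} q_j = 0.
By symmetry each firm produces the same amount; substituting Σ_{j≠i} q_j = 2q_i yields q_i = 51/16.

3.19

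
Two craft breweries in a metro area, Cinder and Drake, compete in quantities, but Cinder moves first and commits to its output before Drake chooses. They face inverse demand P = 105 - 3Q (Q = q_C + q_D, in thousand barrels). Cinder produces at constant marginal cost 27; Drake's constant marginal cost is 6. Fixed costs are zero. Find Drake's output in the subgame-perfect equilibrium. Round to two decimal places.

11.75

The follower Drake best-responds to any q_C: π_D = (105 - 3Q)q_D - 6q_D.
Setting the follower's marginal profit to zero, 99 - 3q_C - 6q_D = 0, i.e. q_D = (99 - 3q_C)/6.
The leader anticipates this reaction. Substituting into P = 105 - 3Q gives P = 111/2 - (3/2)q_C, so π_C = (111/2 - (3/2)q_C)q_C - 27q_C.
The leader's first-order condition 57/2 - 3q_C = 0 yields q_C = 19/2.
Then q_D = (99 - 3·(19/2))/6 = 47/4.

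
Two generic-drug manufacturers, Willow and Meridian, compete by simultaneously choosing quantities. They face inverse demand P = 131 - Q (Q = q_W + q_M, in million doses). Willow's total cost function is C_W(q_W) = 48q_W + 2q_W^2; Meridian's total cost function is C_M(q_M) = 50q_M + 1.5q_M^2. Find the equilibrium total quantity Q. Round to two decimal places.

Willow's profit: π_W = (131 - Q)q_W - (48q_W + 2q_W²). Setting ∂π_W/∂q_W = 0: 83 - 6q_W - (q_M) = 0.
Meridian's profit: π_M = (131 - Q)q_M - (50q_M + (3/2)q_M²). Setting ∂π_M/∂q_M = 0: 81 - 5q_M - (q_W) = 0.
Best responses: q_W = (83 - q_M)/6, q_M = (81 - q_W)/5.
Solving the pair: q_W = 334/29, q_M = 403/29.
Total output Q = 334/29 + 403/29 = 737/29.

25.41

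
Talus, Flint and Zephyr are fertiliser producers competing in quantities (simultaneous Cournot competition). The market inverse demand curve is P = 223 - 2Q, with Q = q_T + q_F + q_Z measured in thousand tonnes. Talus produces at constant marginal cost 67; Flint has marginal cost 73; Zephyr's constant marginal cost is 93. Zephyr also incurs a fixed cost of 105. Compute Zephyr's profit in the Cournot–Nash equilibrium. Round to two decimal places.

Talus's profit: π_T = (223 - 2Q)q_T - (67q_T). Setting ∂π_T/∂q_T = 0: 156 - 4q_T - 2(q_F + q_Z) = 0.
Flint's profit: π_F = (223 - 2Q)q_F - (73q_F). Setting ∂π_F/∂q_F = 0: 150 - 4q_F - 2(q_T + q_Z) = 0.
Zephyr's profit: π_Z = (223 - 2Q)q_Z - (93q_Z). Setting ∂π_Z/∂q_Z = 0: 130 - 4q_Z - 2(q_T + q_F) = 0.
Summing all 3 equations gives 436 − 8Q = 0, hence Q = 109/2.
Back-substituting: q_T = (156 − 109)/2 = 47/2, q_F = (150 − 109)/2 = 41/2, q_Z = (130 − 109)/2 = 21/2.
Price P = 223 - 2·(109/2) = 114.
Zephyr's profit: (114 - 93)·(21/2) - 105 = 231/2.

115.50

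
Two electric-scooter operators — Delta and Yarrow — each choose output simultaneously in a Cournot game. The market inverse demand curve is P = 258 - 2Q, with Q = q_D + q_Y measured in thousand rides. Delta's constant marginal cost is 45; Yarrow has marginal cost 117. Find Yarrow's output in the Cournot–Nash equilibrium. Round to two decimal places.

Delta's profit: π_D = (258 - 2Q)q_D - (45q_D). Setting ∂π_D/∂q_D = 0: 213 - 4q_D - 2(q_Y) = 0.
Yarrow's first-order condition: 141 - 4q_Y - 2(q_D) = 0.
Rearranging gives the reaction functions q_D = (213 - 2q_Y)/4 and q_Y = (141 - 2q_D)/4.
Substituting one into the other gives q_D = 95/2 and q_Y = 23/2.

11.50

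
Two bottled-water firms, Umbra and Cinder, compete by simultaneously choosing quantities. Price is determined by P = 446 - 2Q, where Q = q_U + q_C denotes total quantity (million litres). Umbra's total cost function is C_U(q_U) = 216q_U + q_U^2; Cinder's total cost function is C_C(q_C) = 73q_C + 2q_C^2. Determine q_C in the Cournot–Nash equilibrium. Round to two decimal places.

Umbra's profit: π_U = (446 - 2Q)q_U - (216q_U + q_U²). Setting ∂π_U/∂q_U = 0: 230 - 6q_U - 2(q_C) = 0.
Cinder's first-order condition: 373 - 8q_C - 2(q_U) = 0.
So q_U = (230 - 2q_C)/6 and q_C = (373 - 2q_U)/8.
Substituting one into the other gives q_U = 547/22 and q_C = 889/22.

40.41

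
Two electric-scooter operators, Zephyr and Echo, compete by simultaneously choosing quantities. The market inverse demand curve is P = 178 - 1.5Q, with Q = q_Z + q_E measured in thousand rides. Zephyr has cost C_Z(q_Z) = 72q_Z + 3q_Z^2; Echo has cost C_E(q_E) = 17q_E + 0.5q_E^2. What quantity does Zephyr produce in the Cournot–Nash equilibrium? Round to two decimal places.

Zephyr's profit: π_Z = (178 - 1.5Q)q_Z - (72q_Z + 3q_Z²). Setting ∂π_Z/∂q_Z = 0: 106 - 9q_Z - (3/2)(q_E) = 0.
Echo's profit: π_E = (178 - 1.5Q)q_E - (17q_E + (1/2)q_E²). Setting ∂π_E/∂q_E = 0: 161 - 4q_E - (3/2)(q_Z) = 0.
Rearranging gives the reaction functions q_Z = (106 - (3/2)q_E)/9 and q_E = (161 - (3/2)q_Z)/4.
Substituting one into the other gives q_Z = 146/27 and q_E = 344/9.

5.41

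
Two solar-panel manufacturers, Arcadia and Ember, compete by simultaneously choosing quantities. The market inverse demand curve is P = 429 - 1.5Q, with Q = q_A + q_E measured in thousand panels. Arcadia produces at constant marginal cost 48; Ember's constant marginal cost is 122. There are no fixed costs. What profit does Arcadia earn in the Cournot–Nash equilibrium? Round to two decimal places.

Arcadia's profit: π_A = (429 - 1.5Q)q_A - (48q_A). Setting ∂π_A/∂q_A = 0: 381 - 3q_A - (3/2)(q_E) = 0.
Ember's first-order condition: 307 - 3q_E - (3/2)(q_A) = 0.
Best responses: q_A = (381 - (3/2)q_E)/3, q_E = (307 - (3/2)q_A)/3.
Solving the pair: q_A = 910/9, q_E = 466/9.
Price P = 429 - (3/2)·(1376/9) = 599/3.
Arcadia's profit: (599/3 - 48)·(910/9) = 15335.1852.

15335.19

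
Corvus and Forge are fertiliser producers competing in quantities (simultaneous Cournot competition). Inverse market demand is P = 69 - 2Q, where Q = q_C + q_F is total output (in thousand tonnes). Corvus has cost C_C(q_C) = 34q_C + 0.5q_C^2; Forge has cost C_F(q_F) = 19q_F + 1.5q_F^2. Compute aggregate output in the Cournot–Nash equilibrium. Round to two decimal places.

10.48

Corvus's profit: π_C = (69 - 2Q)q_C - (34q_C + (1/2)q_C²). Setting ∂π_C/∂q_C = 0: 35 - 5q_C - 2(q_F) = 0.
Forge's first-order condition: 50 - 7q_F - 2(q_C) = 0.
Best responses: q_C = (35 - 2q_F)/5, q_F = (50 - 2q_C)/7.
Solving the pair: q_C = 145/31, q_F = 180/31.
Total output Q = 145/31 + 180/31 = 325/31.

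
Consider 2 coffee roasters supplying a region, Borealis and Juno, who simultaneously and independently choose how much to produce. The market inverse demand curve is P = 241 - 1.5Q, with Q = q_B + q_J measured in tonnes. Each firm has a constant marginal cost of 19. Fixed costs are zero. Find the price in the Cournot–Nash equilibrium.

93

Each firm earns π_i = (241 - 1.5Q)q_i - 19q_i.
First-order condition (treating rivals' output as given): 222 - 3q_i - (3/2)q_j = 0.
By symmetry each firm produces the same amount; substituting q_j = q_i yields q_i = 222/(9/2) = 148/3.
Total output Q = 296/3, so price P = 241 - (3/2)·(296/3) = 93.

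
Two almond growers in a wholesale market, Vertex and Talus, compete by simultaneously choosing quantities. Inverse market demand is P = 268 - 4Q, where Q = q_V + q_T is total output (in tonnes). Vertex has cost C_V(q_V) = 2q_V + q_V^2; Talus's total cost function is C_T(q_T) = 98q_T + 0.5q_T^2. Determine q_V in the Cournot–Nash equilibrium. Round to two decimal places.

23.16

Vertex's profit: π_V = (268 - 4Q)q_V - (2q_V + q_V²). Setting ∂π_V/∂q_V = 0: 266 - 10q_V - 4(q_T) = 0.
Talus's profit: π_T = (268 - 4Q)q_T - (98q_T + (1/2)q_T²). Setting ∂π_T/∂q_T = 0: 170 - 9q_T - 4(q_V) = 0.
So q_V = (266 - 4q_T)/10 and q_T = (170 - 4q_V)/9.
Substituting one into the other gives q_V = 857/37 and q_T = 318/37.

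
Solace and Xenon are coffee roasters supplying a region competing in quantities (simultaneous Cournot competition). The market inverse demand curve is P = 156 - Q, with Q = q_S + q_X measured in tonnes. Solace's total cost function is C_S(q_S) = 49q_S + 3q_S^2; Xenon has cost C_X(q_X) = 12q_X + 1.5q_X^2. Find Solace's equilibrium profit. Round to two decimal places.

402.05

Solace's profit: π_S = (156 - Q)q_S - (49q_S + 3q_S²). Setting ∂π_S/∂q_S = 0: 107 - 8q_S - (q_X) = 0.
Xenon's profit: π_X = (156 - Q)q_X - (12q_X + (3/2)q_X²). Setting ∂π_X/∂q_X = 0: 144 - 5q_X - (q_S) = 0.
So q_S = (107 - q_X)/8 and q_X = (144 - q_S)/5.
Substituting one into the other gives q_S = 391/39 and q_X = 1045/39.
Price P = 156 - 1436/39 = 119.1795.
Solace's profit: 119.1795·(391/39) - 49·(391/39) - 3(391/39)² = 402.0539.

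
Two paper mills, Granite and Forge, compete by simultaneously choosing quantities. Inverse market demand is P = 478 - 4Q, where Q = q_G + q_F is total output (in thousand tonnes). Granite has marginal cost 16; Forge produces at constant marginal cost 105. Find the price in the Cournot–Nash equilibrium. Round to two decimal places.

199.67

Granite's profit: π_G = (478 - 4Q)q_G - (16q_G). Setting ∂π_G/∂q_G = 0: 462 - 8q_G - 4(q_F) = 0.
Forge's profit: π_F = (478 - 4Q)q_F - (105q_F). Setting ∂π_F/∂q_F = 0: 373 - 8q_F - 4(q_G) = 0.
So q_G = (462 - 4q_F)/8 and q_F = (373 - 4q_G)/8.
Substituting one into the other gives q_G = 551/12 and q_F = 71/3.
Total output Q = 835/12, so price P = 478 - 4·(835/12) = 599/3.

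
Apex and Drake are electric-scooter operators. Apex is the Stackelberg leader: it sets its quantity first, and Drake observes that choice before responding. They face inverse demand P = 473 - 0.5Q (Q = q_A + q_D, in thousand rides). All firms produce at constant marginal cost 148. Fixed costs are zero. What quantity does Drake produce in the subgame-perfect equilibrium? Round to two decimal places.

162.50

Solve by backward induction. Given q_A, the follower Drake maximises π_D = (473 - (1/2)q_A - (1/2)q_D)q_D - 148q_D.
Follower FOC: 325 - (1/2)q_A - q_D = 0, so q_D(q_A) = (325 - (1/2)q_A).
Apex substitutes q_D(q_A) into its own profit: π_A = q_A(473 - (1/2)q_A - (325 - (1/2)q_A)/2) - 148q_A = (621/2 - (1/4)q_A)q_A - 148q_A.
Maximising: ∂π_A/∂q_A = 325/2 - (1/2)q_A = 0, giving q_A = 325.
Then q_D = (325 - (1/2)·325) = 325/2.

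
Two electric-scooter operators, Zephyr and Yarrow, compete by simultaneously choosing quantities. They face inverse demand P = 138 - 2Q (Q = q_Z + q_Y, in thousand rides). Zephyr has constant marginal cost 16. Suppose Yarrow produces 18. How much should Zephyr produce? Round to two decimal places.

21.50

With the rival's output fixed at 18, Zephyr's profit is π_Z = (138 - 2·18 - 2q_Z)q_Z - (16q_Z) = (102 - 2q_Z)q_Z - (16q_Z).
∂π_Z/∂q_Z = 86 - 4q_Z = 0, so q_Z = 43/2.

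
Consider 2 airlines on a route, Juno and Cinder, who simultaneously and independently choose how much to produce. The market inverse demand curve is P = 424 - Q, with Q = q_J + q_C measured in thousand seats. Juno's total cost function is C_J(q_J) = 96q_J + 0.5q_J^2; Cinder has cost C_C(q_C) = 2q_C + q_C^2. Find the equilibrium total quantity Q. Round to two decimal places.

166.18

Juno's profit: π_J = (424 - Q)q_J - (96q_J + (1/2)q_J²). Setting ∂π_J/∂q_J = 0: 328 - 3q_J - (q_C) = 0.
Cinder's first-order condition: 422 - 4q_C - (q_J) = 0.
So q_J = (328 - q_C)/3 and q_C = (422 - q_J)/4.
Substituting one into the other gives q_J = 890/11 and q_C = 938/11.
Total output Q = 890/11 + 938/11 = 1828/11.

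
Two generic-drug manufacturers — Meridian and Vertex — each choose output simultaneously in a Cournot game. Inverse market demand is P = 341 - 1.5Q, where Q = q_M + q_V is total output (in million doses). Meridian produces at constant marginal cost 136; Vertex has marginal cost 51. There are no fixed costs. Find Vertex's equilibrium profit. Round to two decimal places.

10416.67

Meridian's profit: π_M = (341 - 1.5Q)q_M - (136q_M). Setting ∂π_M/∂q_M = 0: 205 - 3q_M - (3/2)(q_V) = 0.
Vertex's first-order condition: 290 - 3q_V - (3/2)(q_M) = 0.
Best responses: q_M = (205 - (3/2)q_V)/3, q_V = (290 - (3/2)q_M)/3.
Solving the pair: q_M = 80/3, q_V = 250/3.
Price P = 341 - (3/2)·110 = 176.
Vertex's profit: (176 - 51)·(250/3) = 10416.6667.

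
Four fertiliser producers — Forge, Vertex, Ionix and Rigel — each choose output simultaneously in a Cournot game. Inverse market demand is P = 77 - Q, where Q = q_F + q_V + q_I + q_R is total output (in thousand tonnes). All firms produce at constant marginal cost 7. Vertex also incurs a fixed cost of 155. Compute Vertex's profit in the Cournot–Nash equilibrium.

41

Each firm earns π_i = (77 - Q)q_i - 7q_i.
Setting ∂π_i/∂q_i = 0 with rivals' quantities fixed: 70 - 2q_i - Σ_{j≠i} q_j = 0.
By symmetry each firm produces the same amount; substituting Σ_{j≠i} q_j = 3q_i yields q_i = 70/5 = 14.
Price P = 77 - 56 = 21.
Vertex's profit: (21 - 7)·14 - 155 = 41.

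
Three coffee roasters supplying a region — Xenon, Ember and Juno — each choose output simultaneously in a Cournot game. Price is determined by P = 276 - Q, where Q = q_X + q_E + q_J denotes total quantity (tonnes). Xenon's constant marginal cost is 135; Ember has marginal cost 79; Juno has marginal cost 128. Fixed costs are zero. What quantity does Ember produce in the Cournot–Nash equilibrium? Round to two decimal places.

Xenon's profit: π_X = (276 - Q)q_X - (135q_X). Setting ∂π_X/∂q_X = 0: 141 - 2q_X - (q_E + q_J) = 0.
Ember's profit: π_E = (276 - Q)q_E - (79q_E). Setting ∂π_E/∂q_E = 0: 197 - 2q_E - (q_X + q_J) = 0.
Juno's first-order condition: 148 - 2q_J - (q_X + q_E) = 0.
Summing all 3 equations gives 486 − 4Q = 0, hence Q = 243/2.
Back-substituting: q_X = (141 − 243/2) = 39/2, q_E = (197 − 243/2) = 151/2, q_J = (148 − 243/2) = 53/2.

75.50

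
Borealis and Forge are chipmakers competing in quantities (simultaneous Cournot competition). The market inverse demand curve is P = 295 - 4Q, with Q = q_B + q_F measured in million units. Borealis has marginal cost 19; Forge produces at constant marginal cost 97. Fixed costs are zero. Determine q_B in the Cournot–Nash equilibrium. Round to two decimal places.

Borealis's profit: π_B = (295 - 4Q)q_B - (19q_B). Setting ∂π_B/∂q_B = 0: 276 - 8q_B - 4(q_F) = 0.
Forge's first-order condition: 198 - 8q_F - 4(q_B) = 0.
So q_B = (276 - 4q_F)/8 and q_F = (198 - 4q_B)/8.
Solving the pair: q_B = 59/2, q_F = 10.

29.50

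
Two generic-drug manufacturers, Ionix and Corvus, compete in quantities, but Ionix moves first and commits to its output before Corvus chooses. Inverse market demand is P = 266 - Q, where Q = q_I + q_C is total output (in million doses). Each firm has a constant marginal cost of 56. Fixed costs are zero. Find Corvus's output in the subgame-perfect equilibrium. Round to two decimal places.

52.50

The follower Corvus best-responds to any q_I: π_C = (266 - Q)q_C - 56q_C.
∂π_C/∂q_C = 210 - q_I - 2q_C = 0 gives the reaction function q_C = (210 - q_I)/2.
The leader anticipates this reaction. Substituting into P = 266 - Q gives P = 161 - (1/2)q_I, so π_I = (161 - (1/2)q_I)q_I - 56q_I.
Maximising: ∂π_I/∂q_I = 105 - q_I = 0, giving q_I = 105.
Then q_C = (210 - 105)/2 = 105/2.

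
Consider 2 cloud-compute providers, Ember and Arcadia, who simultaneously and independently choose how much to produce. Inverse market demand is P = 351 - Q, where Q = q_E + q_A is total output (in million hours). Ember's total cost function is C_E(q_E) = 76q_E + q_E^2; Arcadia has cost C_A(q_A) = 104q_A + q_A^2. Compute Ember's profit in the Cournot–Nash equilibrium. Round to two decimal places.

Ember's profit: π_E = (351 - Q)q_E - (76q_E + q_E²). Setting ∂π_E/∂q_E = 0: 275 - 4q_E - (q_A) = 0.
Arcadia's first-order condition: 247 - 4q_A - (q_E) = 0.
Best responses: q_E = (275 - q_A)/4, q_A = (247 - q_E)/4.
Substituting one into the other gives q_E = 853/15 and q_A = 713/15.
Price P = 351 - 522/5 = 1233/5.
Ember's profit: (1233/5)·(853/15) - 76·(853/15) - (853/15)² = 6467.6356.

6467.64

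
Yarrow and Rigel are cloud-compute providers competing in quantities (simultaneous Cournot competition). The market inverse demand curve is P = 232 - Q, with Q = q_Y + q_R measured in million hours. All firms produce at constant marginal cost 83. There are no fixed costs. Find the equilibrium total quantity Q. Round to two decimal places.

99.33

A representative firm's profit is π_i = q_i(232 - Q) - 83q_i.
Setting ∂π_i/∂q_i = 0 with rivals' quantities fixed: 149 - 2q_i - q_j = 0.
With identical firms every q_j equals q_i, so q_j = q_i and 149 = 3q_i, giving q_i = 149/3.
Total output Q = 149/3 + 149/3 = 298/3.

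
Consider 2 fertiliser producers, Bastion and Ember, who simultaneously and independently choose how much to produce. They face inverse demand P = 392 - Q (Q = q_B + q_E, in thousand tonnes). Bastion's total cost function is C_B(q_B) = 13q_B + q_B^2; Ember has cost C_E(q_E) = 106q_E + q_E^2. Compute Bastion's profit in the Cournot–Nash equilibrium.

13448

Bastion's profit: π_B = (392 - Q)q_B - (13q_B + q_B²). Setting ∂π_B/∂q_B = 0: 379 - 4q_B - (q_E) = 0.
Ember's profit: π_E = (392 - Q)q_E - (106q_E + q_E²). Setting ∂π_E/∂q_E = 0: 286 - 4q_E - (q_B) = 0.
Rearranging gives the reaction functions q_B = (379 - q_E)/4 and q_E = (286 - q_B)/4.
Substituting one into the other gives q_B = 82 and q_E = 51.
Price P = 392 - 133 = 259.
Bastion's profit: 259·82 - 13·82 - 82² = 13448.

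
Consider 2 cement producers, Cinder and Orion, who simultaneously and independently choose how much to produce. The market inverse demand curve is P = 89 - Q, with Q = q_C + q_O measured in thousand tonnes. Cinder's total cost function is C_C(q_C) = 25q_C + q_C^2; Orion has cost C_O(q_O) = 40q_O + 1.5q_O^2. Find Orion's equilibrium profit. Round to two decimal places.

120.66

Cinder's profit: π_C = (89 - Q)q_C - (25q_C + q_C²). Setting ∂π_C/∂q_C = 0: 64 - 4q_C - (q_O) = 0.
Orion's first-order condition: 49 - 5q_O - (q_C) = 0.
So q_C = (64 - q_O)/4 and q_O = (49 - q_C)/5.
Substituting one into the other gives q_C = 271/19 and q_O = 132/19.
Price P = 89 - 403/19 = 1288/19.
Orion's profit: (1288/19)·(132/19) - 40·(132/19) - (3/2)(132/19)² = 120.6648.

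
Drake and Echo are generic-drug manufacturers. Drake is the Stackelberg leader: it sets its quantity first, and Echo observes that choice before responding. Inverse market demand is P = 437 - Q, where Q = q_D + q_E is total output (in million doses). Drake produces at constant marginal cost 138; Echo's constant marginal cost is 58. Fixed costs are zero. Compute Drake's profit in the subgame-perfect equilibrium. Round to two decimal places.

Solve by backward induction. Given q_D, the follower Echo maximises π_E = (437 - q_D - q_E)q_E - 58q_E.
Follower FOC: 379 - q_D - 2q_E = 0, so q_E(q_D) = (379 - q_D)/2.
Drake substitutes q_E(q_D) into its own profit: π_D = q_D(437 - q_D - (379 - q_D)/2) - 138q_D = (495/2 - (1/2)q_D)q_D - 138q_D.
Leader FOC: 219/2 - q_D = 0, so q_D = 219/2.
Then q_E = (379 - 219/2)/2 = 539/4.
Price P = 437 - 977/4 = 771/4.
Drake's profit: (771/4 - 138)·(219/2) = 5995.1250.

5995.13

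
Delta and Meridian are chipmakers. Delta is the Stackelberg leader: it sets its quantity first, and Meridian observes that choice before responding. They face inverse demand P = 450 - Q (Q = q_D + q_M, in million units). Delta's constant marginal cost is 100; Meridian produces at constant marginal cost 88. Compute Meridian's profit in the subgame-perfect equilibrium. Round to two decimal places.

Solve by backward induction. Given q_D, the follower Meridian maximises π_M = (450 - q_D - q_M)q_M - 88q_M.
Follower FOC: 362 - q_D - 2q_M = 0, so q_M(q_D) = (362 - q_D)/2.
The leader anticipates this reaction. Substituting into P = 450 - Q gives P = 269 - (1/2)q_D, so π_D = (269 - (1/2)q_D)q_D - 100q_D.
Leader FOC: 169 - q_D = 0, so q_D = 169.
Then q_M = (362 - 169)/2 = 193/2.
Price P = 450 - 531/2 = 369/2.
Meridian's profit: (369/2 - 88)·(193/2) = 9312.2500.

9312.25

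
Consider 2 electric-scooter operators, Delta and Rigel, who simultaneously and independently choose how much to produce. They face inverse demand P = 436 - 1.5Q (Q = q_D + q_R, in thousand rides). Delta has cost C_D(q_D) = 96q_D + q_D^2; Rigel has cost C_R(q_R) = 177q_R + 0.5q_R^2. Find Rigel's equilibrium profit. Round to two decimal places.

Delta's profit: π_D = (436 - 1.5Q)q_D - (96q_D + q_D²). Setting ∂π_D/∂q_D = 0: 340 - 5q_D - (3/2)(q_R) = 0.
Rigel's profit: π_R = (436 - 1.5Q)q_R - (177q_R + (1/2)q_R²). Setting ∂π_R/∂q_R = 0: 259 - 4q_R - (3/2)(q_D) = 0.
Rearranging gives the reaction functions q_D = (340 - (3/2)q_R)/5 and q_R = (259 - (3/2)q_D)/4.
Substituting one into the other gives q_D = 54.7324 and q_R = 44.2254.
Price P = 436 - (3/2)·98.9577 = 287.5634.
Rigel's profit: 287.5634·44.2254 - 177·44.2254 - (1/2)·44.2254² = 3911.7635.

3911.76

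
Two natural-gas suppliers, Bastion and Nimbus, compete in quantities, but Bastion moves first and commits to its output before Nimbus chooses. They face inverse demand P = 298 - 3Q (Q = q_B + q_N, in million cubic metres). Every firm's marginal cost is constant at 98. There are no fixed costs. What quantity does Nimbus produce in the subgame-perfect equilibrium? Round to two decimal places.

16.67

The follower Nimbus best-responds to any q_B: π_N = (298 - 3Q)q_N - 98q_N.
Setting the follower's marginal profit to zero, 200 - 3q_B - 6q_N = 0, i.e. q_N = (200 - 3q_B)/6.
The leader anticipates this reaction. Substituting into P = 298 - 3Q gives P = 198 - (3/2)q_B, so π_B = (198 - (3/2)q_B)q_B - 98q_B.
The leader's first-order condition 100 - 3q_B = 0 yields q_B = 100/3.
Then q_N = (200 - 3·(100/3))/6 = 50/3.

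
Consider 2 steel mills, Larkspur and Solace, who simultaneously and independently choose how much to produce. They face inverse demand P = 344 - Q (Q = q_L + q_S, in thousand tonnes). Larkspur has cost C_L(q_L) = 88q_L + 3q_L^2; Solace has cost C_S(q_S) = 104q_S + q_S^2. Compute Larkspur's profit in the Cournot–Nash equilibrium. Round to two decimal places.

Larkspur's profit: π_L = (344 - Q)q_L - (88q_L + 3q_L²). Setting ∂π_L/∂q_L = 0: 256 - 8q_L - (q_S) = 0.
Solace's first-order condition: 240 - 4q_S - (q_L) = 0.
Rearranging gives the reaction functions q_L = (256 - q_S)/8 and q_S = (240 - q_L)/4.
Solving the pair: q_L = 784/31, q_S = 1664/31.
Price P = 344 - 78.9677 = 265.0323.
Larkspur's profit: 265.0323·(784/31) - 88·(784/31) - 3(784/31)² = 2558.4017.

2558.40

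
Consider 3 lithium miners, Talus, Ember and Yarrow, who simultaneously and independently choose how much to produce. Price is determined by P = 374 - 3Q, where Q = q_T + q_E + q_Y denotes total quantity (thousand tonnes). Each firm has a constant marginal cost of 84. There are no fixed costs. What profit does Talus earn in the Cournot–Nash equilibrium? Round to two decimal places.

A representative firm's profit is π_i = q_i(374 - 3Q) - 84q_i.
First-order condition (treating rivals' output as given): 290 - 6q_i - 3·Σ_{j≠i} q_j = 0.
By symmetry each firm produces the same amount; substituting Σ_{j≠i} q_j = 2q_i yields q_i = 290/12 = 145/6.
Price P = 374 - 3·(145/2) = 313/2.
Talus's profit: (313/2 - 84)·(145/6) = 1752.0833.

1752.08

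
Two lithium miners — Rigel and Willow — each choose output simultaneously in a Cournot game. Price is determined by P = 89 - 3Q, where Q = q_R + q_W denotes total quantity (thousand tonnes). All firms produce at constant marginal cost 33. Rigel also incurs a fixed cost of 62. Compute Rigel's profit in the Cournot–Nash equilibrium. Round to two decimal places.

A representative firm's profit is π_i = q_i(89 - 3Q) - 33q_i.
First-order condition (treating rivals' output as given): 56 - 6q_i - 3q_j = 0.
By symmetry each firm produces the same amount; substituting q_j = q_i yields q_i = 56/9.
Price P = 89 - 3·(112/9) = 155/3.
Rigel's profit: (155/3 - 33)·(56/9) - 62 = 1462/27.

54.15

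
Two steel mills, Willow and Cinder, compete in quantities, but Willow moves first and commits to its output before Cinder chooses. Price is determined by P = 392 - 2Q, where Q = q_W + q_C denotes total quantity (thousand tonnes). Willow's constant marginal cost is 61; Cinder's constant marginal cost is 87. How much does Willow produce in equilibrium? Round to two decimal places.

89.25

The follower Cinder best-responds to any q_W: π_C = (392 - 2Q)q_C - 87q_C.
Follower FOC: 305 - 2q_W - 4q_C = 0, so q_C(q_W) = (305 - 2q_W)/4.
The leader anticipates this reaction. Substituting into P = 392 - 2Q gives P = 479/2 - q_W, so π_W = (479/2 - q_W)q_W - 61q_W.
Maximising: ∂π_W/∂q_W = 357/2 - 2q_W = 0, giving q_W = 357/4.
Then q_C = (305 - 2·(357/4))/4 = 253/8.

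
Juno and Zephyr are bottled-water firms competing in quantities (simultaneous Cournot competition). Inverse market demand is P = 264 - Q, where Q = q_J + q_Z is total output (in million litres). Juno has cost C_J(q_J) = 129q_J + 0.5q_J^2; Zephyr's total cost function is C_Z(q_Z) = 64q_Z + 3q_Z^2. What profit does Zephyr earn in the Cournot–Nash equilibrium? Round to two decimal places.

1634.97

Juno's profit: π_J = (264 - Q)q_J - (129q_J + (1/2)q_J²). Setting ∂π_J/∂q_J = 0: 135 - 3q_J - (q_Z) = 0.
Zephyr's first-order condition: 200 - 8q_Z - (q_J) = 0.
Rearranging gives the reaction functions q_J = (135 - q_Z)/3 and q_Z = (200 - q_J)/8.
Substituting one into the other gives q_J = 880/23 and q_Z = 465/23.
Price P = 264 - 1345/23 = 205.5217.
Zephyr's profit: 205.5217·(465/23) - 64·(465/23) - 3(465/23)² = 1634.9716.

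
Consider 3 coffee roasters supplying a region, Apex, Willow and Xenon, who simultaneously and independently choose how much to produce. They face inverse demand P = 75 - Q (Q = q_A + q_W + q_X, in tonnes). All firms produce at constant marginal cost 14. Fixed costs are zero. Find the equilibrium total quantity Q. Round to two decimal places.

45.75

Each firm earns π_i = (75 - Q)q_i - 14q_i.
First-order condition (treating rivals' output as given): 61 - 2q_i - Σ_{j≠i} q_j = 0.
By symmetry each firm produces the same amount; substituting Σ_{j≠i} q_j = 2q_i yields q_i = 61/4.
Total output Q = 61/4 + 61/4 + 61/4 = 183/4.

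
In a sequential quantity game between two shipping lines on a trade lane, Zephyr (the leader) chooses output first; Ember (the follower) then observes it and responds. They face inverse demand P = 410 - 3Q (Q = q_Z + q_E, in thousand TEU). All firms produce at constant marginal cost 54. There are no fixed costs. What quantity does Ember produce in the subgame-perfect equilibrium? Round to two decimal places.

29.67

The follower Ember best-responds to any q_Z: π_E = (410 - 3Q)q_E - 54q_E.
∂π_E/∂q_E = 356 - 3q_Z - 6q_E = 0 gives the reaction function q_E = (356 - 3q_Z)/6.
Zephyr substitutes q_E(q_Z) into its own profit: π_Z = q_Z(410 - 3q_Z - (356 - 3q_Z)/2) - 54q_Z = (232 - (3/2)q_Z)q_Z - 54q_Z.
Maximising: ∂π_Z/∂q_Z = 178 - 3q_Z = 0, giving q_Z = 178/3.
Then q_E = (356 - 3·(178/3))/6 = 89/3.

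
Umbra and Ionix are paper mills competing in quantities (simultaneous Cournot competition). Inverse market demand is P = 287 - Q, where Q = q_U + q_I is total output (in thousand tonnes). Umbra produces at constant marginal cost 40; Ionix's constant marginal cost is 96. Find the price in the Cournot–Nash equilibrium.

Umbra's profit: π_U = (287 - Q)q_U - (40q_U). Setting ∂π_U/∂q_U = 0: 247 - 2q_U - (q_I) = 0.
Ionix's first-order condition: 191 - 2q_I - (q_U) = 0.
Best responses: q_U = (247 - q_I)/2, q_I = (191 - q_U)/2.
Solving the pair: q_U = 101, q_I = 45.
Total output Q = 146, so price P = 287 - 146 = 141.

141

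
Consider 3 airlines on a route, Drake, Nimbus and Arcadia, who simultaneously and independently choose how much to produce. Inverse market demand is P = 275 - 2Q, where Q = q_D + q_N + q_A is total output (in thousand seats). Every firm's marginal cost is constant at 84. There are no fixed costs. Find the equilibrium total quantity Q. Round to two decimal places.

A representative firm's profit is π_i = q_i(275 - 2Q) - 84q_i.
First-order condition (treating rivals' output as given): 191 - 4q_i - 2·Σ_{j≠i} q_j = 0.
With identical firms every q_j equals q_i, so Σ_{j≠i} q_j = 2q_i and 191 = 8q_i, giving q_i = 191/8.
Total output Q = 191/8 + 191/8 + 191/8 = 573/8.

71.63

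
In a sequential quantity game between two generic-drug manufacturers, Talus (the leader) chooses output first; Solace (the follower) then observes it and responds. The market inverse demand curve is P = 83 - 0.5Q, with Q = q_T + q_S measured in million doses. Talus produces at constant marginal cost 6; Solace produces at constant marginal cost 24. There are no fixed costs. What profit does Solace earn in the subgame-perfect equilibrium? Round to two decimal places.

66.13

The follower Solace best-responds to any q_T: π_S = (83 - 0.5Q)q_S - 24q_S.
Setting the follower's marginal profit to zero, 59 - (1/2)q_T - q_S = 0, i.e. q_S = (59 - (1/2)q_T).
The leader anticipates this reaction. Substituting into P = 83 - 0.5Q gives P = 107/2 - (1/4)q_T, so π_T = (107/2 - (1/4)q_T)q_T - 6q_T.
The leader's first-order condition 95/2 - (1/2)q_T = 0 yields q_T = 95.
Then q_S = (59 - (1/2)·95) = 23/2.
Price P = 83 - (1/2)·(213/2) = 119/4.
Solace's profit: (119/4 - 24)·(23/2) = 529/8.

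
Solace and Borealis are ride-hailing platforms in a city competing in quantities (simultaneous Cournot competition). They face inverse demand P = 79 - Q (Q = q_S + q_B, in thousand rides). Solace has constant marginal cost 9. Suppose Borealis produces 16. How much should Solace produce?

27

With the rival's output fixed at 16, Solace's profit is π_S = (79 - 16 - q_S)q_S - (9q_S) = (63 - q_S)q_S - (9q_S).
∂π_S/∂q_S = 54 - 2q_S = 0, so q_S = 27.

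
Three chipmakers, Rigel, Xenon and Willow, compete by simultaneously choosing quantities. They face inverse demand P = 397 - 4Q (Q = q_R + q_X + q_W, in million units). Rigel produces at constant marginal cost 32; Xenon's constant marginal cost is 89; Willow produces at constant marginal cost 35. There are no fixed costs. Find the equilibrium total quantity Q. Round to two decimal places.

Rigel's profit: π_R = (397 - 4Q)q_R - (32q_R). Setting ∂π_R/∂q_R = 0: 365 - 8q_R - 4(q_X + q_W) = 0.
Xenon's first-order condition: 308 - 8q_X - 4(q_R + q_W) = 0.
Willow's profit: π_W = (397 - 4Q)q_W - (35q_W). Setting ∂π_W/∂q_W = 0: 362 - 8q_W - 4(q_R + q_X) = 0.
Summing all 3 equations gives 1035 − 16Q = 0, hence Q = 1035/16.
Back-substituting: q_R = (365 − 1035/4)/4 = 425/16, q_X = (308 − 1035/4)/4 = 197/16, q_W = (362 − 1035/4)/4 = 413/16.
Total output Q = 425/16 + 197/16 + 413/16 = 1035/16.

64.69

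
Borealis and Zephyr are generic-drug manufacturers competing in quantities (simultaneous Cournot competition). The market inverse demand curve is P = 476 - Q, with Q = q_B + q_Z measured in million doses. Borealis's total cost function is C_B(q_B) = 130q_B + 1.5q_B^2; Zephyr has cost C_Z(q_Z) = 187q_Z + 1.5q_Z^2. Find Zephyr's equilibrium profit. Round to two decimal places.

5242.19

Borealis's profit: π_B = (476 - Q)q_B - (130q_B + (3/2)q_B²). Setting ∂π_B/∂q_B = 0: 346 - 5q_B - (q_Z) = 0.
Zephyr's profit: π_Z = (476 - Q)q_Z - (187q_Z + (3/2)q_Z²). Setting ∂π_Z/∂q_Z = 0: 289 - 5q_Z - (q_B) = 0.
Best responses: q_B = (346 - q_Z)/5, q_Z = (289 - q_B)/5.
Solving the pair: q_B = 1441/24, q_Z = 1099/24.
Price P = 476 - 635/6 = 370.1667.
Zephyr's profit: 370.1667·(1099/24) - 187·(1099/24) - (3/2)(1099/24)² = 5242.1918.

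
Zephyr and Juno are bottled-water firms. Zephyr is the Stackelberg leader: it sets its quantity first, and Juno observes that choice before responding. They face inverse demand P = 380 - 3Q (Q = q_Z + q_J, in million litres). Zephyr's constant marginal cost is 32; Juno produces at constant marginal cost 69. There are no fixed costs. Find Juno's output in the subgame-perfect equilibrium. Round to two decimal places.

Solve by backward induction. Given q_Z, the follower Juno maximises π_J = (380 - 3q_Z - 3q_J)q_J - 69q_J.
∂π_J/∂q_J = 311 - 3q_Z - 6q_J = 0 gives the reaction function q_J = (311 - 3q_Z)/6.
Zephyr substitutes q_J(q_Z) into its own profit: π_Z = q_Z(380 - 3q_Z - (311 - 3q_Z)/2) - 32q_Z = (449/2 - (3/2)q_Z)q_Z - 32q_Z.
The leader's first-order condition 385/2 - 3q_Z = 0 yields q_Z = 385/6.
Then q_J = (311 - 3·(385/6))/6 = 79/4.

19.75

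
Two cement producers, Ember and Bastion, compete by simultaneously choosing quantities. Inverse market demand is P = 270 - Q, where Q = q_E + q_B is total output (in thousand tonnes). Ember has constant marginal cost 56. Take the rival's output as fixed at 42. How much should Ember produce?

With the rival's output fixed at 42, Ember's profit is π_E = (270 - 42 - q_E)q_E - (56q_E) = (228 - q_E)q_E - (56q_E).
∂π_E/∂q_E = 172 - 2q_E = 0, so q_E = 86.

86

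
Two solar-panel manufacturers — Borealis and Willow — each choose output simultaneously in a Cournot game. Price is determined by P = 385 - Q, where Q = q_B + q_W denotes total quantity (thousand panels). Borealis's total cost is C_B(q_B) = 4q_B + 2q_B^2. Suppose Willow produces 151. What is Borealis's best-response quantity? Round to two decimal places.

38.33

With the rival's output fixed at 151, Borealis's profit is π_B = (385 - 151 - q_B)q_B - (4q_B + 2q_B²) = (234 - q_B)q_B - (4q_B + 2q_B²).
∂π_B/∂q_B = 230 - 6q_B = 0, so q_B = 115/3.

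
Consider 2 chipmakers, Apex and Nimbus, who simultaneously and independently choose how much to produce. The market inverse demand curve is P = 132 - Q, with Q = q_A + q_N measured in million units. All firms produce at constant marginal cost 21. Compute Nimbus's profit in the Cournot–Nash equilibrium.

1369

A representative firm's profit is π_i = q_i(132 - Q) - 21q_i.
First-order condition (treating rivals' output as given): 111 - 2q_i - q_j = 0.
With identical firms every q_j equals q_i, so q_j = q_i and 111 = 3q_i, giving q_i = 37.
Price P = 132 - 74 = 58.
Nimbus's profit: (58 - 21)·37 = 1369.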